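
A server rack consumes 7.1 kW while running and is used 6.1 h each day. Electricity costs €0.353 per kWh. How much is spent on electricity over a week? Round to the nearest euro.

Energy = 7100 W × 6.1 h/day × 7 days = 303,170 Wh = 303.2 kWh
Cost = 303.2 kWh × €0.353/kWh = €107.02 ≈ €107

€107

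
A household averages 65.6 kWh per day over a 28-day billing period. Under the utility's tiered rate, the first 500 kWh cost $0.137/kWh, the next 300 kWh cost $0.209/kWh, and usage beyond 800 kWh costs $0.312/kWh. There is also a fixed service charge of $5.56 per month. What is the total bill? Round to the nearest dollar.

Usage = 65.6 kWh/day × 28 days = 1836.8 kWh
First 500 kWh × $0.137 = $68.50
Next 300 kWh × $0.209 = $62.70
Remaining 1036.8 kWh × $0.312 = $323.48
Energy charge = $454.68; + service $5.56 = $460.24 ≈ $460

$460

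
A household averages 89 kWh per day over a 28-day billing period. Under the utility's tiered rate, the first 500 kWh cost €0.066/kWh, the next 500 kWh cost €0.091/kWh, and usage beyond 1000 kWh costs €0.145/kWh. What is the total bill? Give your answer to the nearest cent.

€294.84

Usage = 89 kWh/day × 28 days = 2492 kWh
First 500 kWh × €0.066 = €33.00
Next 500 kWh × €0.091 = €45.50
Remaining 1492 kWh × €0.145 = €216.34
Total = €294.84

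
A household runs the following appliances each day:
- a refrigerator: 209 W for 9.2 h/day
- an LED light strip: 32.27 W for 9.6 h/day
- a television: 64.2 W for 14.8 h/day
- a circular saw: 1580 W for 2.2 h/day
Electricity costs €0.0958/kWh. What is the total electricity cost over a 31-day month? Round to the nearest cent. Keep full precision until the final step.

€19.78

refrigerator: 209 W × 9.2 h × 31 d = 59,607 Wh = 59.61 kWh
LED light strip: 32.27 W × 9.6 h × 31 d = 9,604 Wh = 9.604 kWh
television: 64.2 W × 14.8 h × 31 d = 29,455 Wh = 29.45 kWh
circular saw: 1580 W × 2.2 h × 31 d = 107,756 Wh = 107.8 kWh
Total energy = 59.61 + 9.604 + 29.45 + 107.8 = 206.4 kWh
Cost = 206.4 kWh × €0.0958 = €19.78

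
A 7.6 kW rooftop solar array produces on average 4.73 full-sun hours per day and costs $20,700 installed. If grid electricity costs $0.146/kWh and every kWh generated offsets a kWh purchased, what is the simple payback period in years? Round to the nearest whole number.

Daily generation = 7.6 kW × 4.73 h = 35.95 kWh
Annual generation = 35.95 × 365 = 13121 kWh
Annual savings = 13121 × $0.146 = $1,915.67
Payback = $20,700 / $1,915.67 = 10.8 years

11 years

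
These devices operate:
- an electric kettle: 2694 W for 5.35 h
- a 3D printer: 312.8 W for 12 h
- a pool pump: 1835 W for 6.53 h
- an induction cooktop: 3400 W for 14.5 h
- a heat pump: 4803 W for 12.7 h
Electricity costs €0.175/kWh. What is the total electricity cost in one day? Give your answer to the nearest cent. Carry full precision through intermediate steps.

electric kettle: 2694 W × 5.35 h = 14,413 Wh = 14.41 kWh
3D printer: 312.8 W × 12 h = 3,754 Wh = 3.754 kWh
pool pump: 1835 W × 6.53 h = 11,983 Wh = 11.98 kWh
induction cooktop: 3400 W × 14.5 h = 49,300 Wh = 49.3 kWh
heat pump: 4803 W × 12.7 h = 60,998 Wh = 61 kWh
Total energy = 14.41 + 3.754 + 11.98 + 49.3 + 61 = 140.4 kWh
Cost = 140.4 kWh × €0.175 = €24.58

€24.58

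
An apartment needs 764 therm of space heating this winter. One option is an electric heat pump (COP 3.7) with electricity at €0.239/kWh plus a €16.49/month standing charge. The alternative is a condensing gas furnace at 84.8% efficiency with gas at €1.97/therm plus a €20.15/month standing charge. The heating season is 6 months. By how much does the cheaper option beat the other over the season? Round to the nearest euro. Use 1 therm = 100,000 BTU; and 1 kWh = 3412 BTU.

€350

Heat load = 764 therm × 100,000 = 76,400,000 BTU
Gas: input = 76,400,000 / 0.848 = 90,094,340 BTU = 900.9 therm → 900.9 × €1.97 = €1,774.86; + 6 × €20.15 standing = €1,895.76
Heat pump: 76,400,000 BTU / 3412 = 22,390 kWh heat; / 3.7 = 6,052 kWh in → × €0.239 = €1,446.37; + 6 × €16.49 standing = €1,545.31
Difference = |€1,895.76 − €1,545.31| = €350.44 ≈ €350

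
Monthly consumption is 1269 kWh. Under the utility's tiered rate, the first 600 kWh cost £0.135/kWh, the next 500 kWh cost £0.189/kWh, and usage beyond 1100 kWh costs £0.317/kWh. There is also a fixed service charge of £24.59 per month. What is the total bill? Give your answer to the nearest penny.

£253.66

First 600 kWh × £0.135 = £81.00
Next 500 kWh × £0.189 = £94.50
Remaining 169 kWh × £0.317 = £53.57
Energy charge = £229.07; + service £24.59 = £253.66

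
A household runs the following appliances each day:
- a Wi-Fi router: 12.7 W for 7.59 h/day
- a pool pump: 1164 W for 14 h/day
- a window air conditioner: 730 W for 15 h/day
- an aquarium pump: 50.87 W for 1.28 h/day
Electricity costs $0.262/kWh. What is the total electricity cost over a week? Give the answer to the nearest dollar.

Wi-Fi router: 12.7 W × 7.59 h × 7 d = 675 Wh = 0.6748 kWh
pool pump: 1164 W × 14 h × 7 d = 114,072 Wh = 114.1 kWh
window air conditioner: 730 W × 15 h × 7 d = 76,650 Wh = 76.65 kWh
aquarium pump: 50.87 W × 1.28 h × 7 d = 456 Wh = 0.4558 kWh
Total energy = 0.6748 + 114.1 + 76.65 + 0.4558 = 191.9 kWh
Cost = 191.9 kWh × $0.262 = $50.27 ≈ $50

$50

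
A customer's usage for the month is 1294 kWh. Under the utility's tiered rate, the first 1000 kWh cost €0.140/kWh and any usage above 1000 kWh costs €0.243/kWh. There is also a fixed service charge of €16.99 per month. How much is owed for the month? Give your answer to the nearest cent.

€228.43

First 1000 kWh × €0.140 = €140.00
Remaining 294 kWh × €0.243 = €71.44
Energy charge = €211.44; + service €16.99 = €228.43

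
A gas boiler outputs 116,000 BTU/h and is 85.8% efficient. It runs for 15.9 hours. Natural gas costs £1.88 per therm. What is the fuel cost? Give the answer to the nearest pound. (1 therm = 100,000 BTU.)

£40

Heat delivered = 116,000 BTU/h × 15.9 h = 1,844,400 BTU
Gas input = 1,844,400 / 0.858 = 2,149,650 BTU
= 2,149,650 / 100,000 = 21.5 therm
Cost = 21.5 × £1.88/therm = £40.41 ≈ £40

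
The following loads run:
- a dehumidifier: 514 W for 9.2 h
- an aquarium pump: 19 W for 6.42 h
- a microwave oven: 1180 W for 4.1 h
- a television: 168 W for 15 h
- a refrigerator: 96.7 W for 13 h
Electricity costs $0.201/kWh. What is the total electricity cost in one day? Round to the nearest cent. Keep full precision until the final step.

dehumidifier: 514 W × 9.2 h = 4,729 Wh = 4.729 kWh
aquarium pump: 19 W × 6.42 h = 122 Wh = 0.122 kWh
microwave oven: 1180 W × 4.1 h = 4,838 Wh = 4.838 kWh
television: 168 W × 15 h = 2,520 Wh = 2.52 kWh
refrigerator: 96.7 W × 13 h = 1,257 Wh = 1.257 kWh
Total energy = 4.729 + 0.122 + 4.838 + 2.52 + 1.257 = 13.47 kWh
Cost = 13.47 kWh × $0.201 = $2.71

$2.71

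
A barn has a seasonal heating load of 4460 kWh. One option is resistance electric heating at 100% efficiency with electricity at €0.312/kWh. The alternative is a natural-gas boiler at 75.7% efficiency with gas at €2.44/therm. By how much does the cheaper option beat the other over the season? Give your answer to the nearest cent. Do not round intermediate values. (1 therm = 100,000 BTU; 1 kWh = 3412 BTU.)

€901.02

Heat load = 4460 kWh × 3412 = 15,217,520 BTU
Gas: input = 15,217,520 / 0.757 = 20,102,404 BTU = 201 therm → 201 × €2.44 = €490.50
Electric: 15,217,520 BTU / 3412 = 4,460 kWh → × €0.312 = €1,391.52
Difference = |€490.50 − €1,391.52| = €901.02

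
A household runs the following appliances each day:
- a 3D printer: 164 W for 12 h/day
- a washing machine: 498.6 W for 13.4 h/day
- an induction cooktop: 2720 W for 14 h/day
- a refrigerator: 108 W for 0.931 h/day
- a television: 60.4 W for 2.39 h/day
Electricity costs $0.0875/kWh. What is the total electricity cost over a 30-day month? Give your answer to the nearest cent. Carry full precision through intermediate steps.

3D printer: 164 W × 12 h × 30 d = 59,040 Wh = 59.04 kWh
washing machine: 498.6 W × 13.4 h × 30 d = 200,437 Wh = 200.4 kWh
induction cooktop: 2720 W × 14 h × 30 d = 1,142,400 Wh = 1,142 kWh
refrigerator: 108 W × 0.931 h × 30 d = 3,016 Wh = 3.016 kWh
television: 60.4 W × 2.39 h × 30 d = 4,331 Wh = 4.331 kWh
Total energy = 59.04 + 200.4 + 1,142 + 3.016 + 4.331 = 1,409 kWh
Cost = 1,409 kWh × $0.0875 = $123.31

$123.31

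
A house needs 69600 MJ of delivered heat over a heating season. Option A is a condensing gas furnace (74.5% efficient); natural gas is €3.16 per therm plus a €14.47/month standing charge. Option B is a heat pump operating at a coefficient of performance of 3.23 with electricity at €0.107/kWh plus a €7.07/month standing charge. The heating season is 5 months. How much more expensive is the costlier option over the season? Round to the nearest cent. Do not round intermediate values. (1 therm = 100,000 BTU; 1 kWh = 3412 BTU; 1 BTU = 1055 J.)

€2194.74

Heat load = 69600 MJ = 69,600,000,000 J / 1055 = 65,971,564 BTU
Gas: input = 65,971,564 / 0.745 = 88,552,435 BTU = 885.5 therm → 885.5 × €3.16 = €2,798.26; + 5 × €14.47 standing = €2,870.61
Heat pump: 65,971,564 BTU / 3412 = 19,340 kWh heat; / 3.23 = 5,986 kWh in → × €0.107 = €640.51; + 5 × €7.07 standing = €675.86
Difference = |€2,870.61 − €675.86| = €2,194.74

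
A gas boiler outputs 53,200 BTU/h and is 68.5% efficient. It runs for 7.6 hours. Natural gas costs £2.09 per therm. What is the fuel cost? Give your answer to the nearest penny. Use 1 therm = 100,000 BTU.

Heat delivered = 53,200 BTU/h × 7.6 h = 404,320 BTU
Gas input = 404,320 / 0.685 = 590,248 BTU
= 590,248 / 100,000 = 5.902 therm
Cost = 5.902 × £2.09/therm = £12.34

£12.34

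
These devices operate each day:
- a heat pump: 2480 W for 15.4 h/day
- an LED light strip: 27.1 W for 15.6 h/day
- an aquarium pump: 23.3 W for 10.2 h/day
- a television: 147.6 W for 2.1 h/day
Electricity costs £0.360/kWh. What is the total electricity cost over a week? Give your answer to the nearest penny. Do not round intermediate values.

£98.69

heat pump: 2480 W × 15.4 h × 7 d = 267,344 Wh = 267.3 kWh
LED light strip: 27.1 W × 15.6 h × 7 d = 2,959 Wh = 2.959 kWh
aquarium pump: 23.3 W × 10.2 h × 7 d = 1,664 Wh = 1.664 kWh
television: 147.6 W × 2.1 h × 7 d = 2,170 Wh = 2.17 kWh
Total energy = 267.3 + 2.959 + 1.664 + 2.17 = 274.1 kWh
Cost = 274.1 kWh × £0.360 = £98.69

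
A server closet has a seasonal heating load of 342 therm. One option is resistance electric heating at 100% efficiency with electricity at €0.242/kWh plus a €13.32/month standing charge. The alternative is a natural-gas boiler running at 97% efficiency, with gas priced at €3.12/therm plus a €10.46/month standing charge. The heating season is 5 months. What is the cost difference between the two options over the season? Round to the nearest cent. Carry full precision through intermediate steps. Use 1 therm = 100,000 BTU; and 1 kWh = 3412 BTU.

Heat load = 342 therm × 100,000 = 34,200,000 BTU
Gas: input = 34,200,000 / 0.97 = 35,257,732 BTU = 352.6 therm → 352.6 × €3.12 = €1,100.04; + 5 × €10.46 standing = €1,152.34
Electric: 34,200,000 BTU / 3412 = 10,020 kWh → × €0.242 = €2,425.67; + 5 × €13.32 standing = €2,492.27
Difference = |€1,152.34 − €2,492.27| = €1,339.93

€1339.93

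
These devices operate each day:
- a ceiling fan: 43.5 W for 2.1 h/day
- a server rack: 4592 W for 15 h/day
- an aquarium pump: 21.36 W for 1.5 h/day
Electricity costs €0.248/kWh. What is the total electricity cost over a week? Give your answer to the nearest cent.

ceiling fan: 43.5 W × 2.1 h × 7 d = 639 Wh = 0.6395 kWh
server rack: 4592 W × 15 h × 7 d = 482,160 Wh = 482.2 kWh
aquarium pump: 21.36 W × 1.5 h × 7 d = 224 Wh = 0.2243 kWh
Total energy = 0.6395 + 482.2 + 0.2243 = 483 kWh
Cost = 483 kWh × €0.248 = €119.79

€119.79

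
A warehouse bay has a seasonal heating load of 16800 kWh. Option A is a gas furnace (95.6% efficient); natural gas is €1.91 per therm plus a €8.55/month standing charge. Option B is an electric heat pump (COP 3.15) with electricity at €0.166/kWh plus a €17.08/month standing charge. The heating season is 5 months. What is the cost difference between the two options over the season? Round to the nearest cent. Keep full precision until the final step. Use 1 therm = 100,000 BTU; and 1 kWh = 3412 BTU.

€217.25

Heat load = 16800 kWh × 3412 = 57,321,600 BTU
Gas: input = 57,321,600 / 0.956 = 59,959,833 BTU = 599.6 therm → 599.6 × €1.91 = €1,145.23; + 5 × €8.55 standing = €1,187.98
Heat pump: 57,321,600 BTU / 3412 = 16,800 kWh heat; / 3.15 = 5,333 kWh in → × €0.166 = €885.33; + 5 × €17.08 standing = €970.73
Difference = |€1,187.98 − €970.73| = €217.25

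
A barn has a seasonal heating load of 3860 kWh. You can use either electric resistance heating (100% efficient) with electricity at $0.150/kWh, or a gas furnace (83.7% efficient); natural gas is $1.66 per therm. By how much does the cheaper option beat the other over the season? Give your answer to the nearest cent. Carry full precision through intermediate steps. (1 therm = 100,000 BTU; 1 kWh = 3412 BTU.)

Heat load = 3860 kWh × 3412 = 13,170,320 BTU
Gas: input = 13,170,320 / 0.837 = 15,735,149 BTU = 157.4 therm → 157.4 × $1.66 = $261.20
Electric: 13,170,320 BTU / 3412 = 3,860 kWh → × $0.150 = $579.00
Difference = |$261.20 − $579.00| = $317.80

$317.80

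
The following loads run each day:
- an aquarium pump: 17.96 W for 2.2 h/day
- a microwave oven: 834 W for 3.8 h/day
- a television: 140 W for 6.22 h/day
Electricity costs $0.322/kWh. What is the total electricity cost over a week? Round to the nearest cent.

aquarium pump: 17.96 W × 2.2 h × 7 d = 277 Wh = 0.2766 kWh
microwave oven: 834 W × 3.8 h × 7 d = 22,184 Wh = 22.18 kWh
television: 140 W × 6.22 h × 7 d = 6,096 Wh = 6.096 kWh
Total energy = 0.2766 + 22.18 + 6.096 = 28.56 kWh
Cost = 28.56 kWh × $0.322 = $9.20

$9.20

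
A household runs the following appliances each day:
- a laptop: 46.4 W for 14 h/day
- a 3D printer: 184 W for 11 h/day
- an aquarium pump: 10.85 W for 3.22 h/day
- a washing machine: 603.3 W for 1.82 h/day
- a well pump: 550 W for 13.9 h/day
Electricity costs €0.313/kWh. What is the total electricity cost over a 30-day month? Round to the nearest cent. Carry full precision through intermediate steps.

laptop: 46.4 W × 14 h × 30 d = 19,488 Wh = 19.49 kWh
3D printer: 184 W × 11 h × 30 d = 60,720 Wh = 60.72 kWh
aquarium pump: 10.85 W × 3.22 h × 30 d = 1,048 Wh = 1.048 kWh
washing machine: 603.3 W × 1.82 h × 30 d = 32,940 Wh = 32.94 kWh
well pump: 550 W × 13.9 h × 30 d = 229,350 Wh = 229.3 kWh
Total energy = 19.49 + 60.72 + 1.048 + 32.94 + 229.3 = 343.5 kWh
Cost = 343.5 kWh × €0.313 = €107.53

€107.53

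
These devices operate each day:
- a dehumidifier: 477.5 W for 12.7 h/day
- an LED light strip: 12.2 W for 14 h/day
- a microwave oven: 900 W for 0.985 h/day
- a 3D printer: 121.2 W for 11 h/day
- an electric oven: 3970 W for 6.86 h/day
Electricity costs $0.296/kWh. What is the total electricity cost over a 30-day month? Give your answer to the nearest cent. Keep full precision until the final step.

$316.92

dehumidifier: 477.5 W × 12.7 h × 30 d = 181,928 Wh = 181.9 kWh
LED light strip: 12.2 W × 14 h × 30 d = 5,124 Wh = 5.124 kWh
microwave oven: 900 W × 0.985 h × 30 d = 26,595 Wh = 26.59 kWh
3D printer: 121.2 W × 11 h × 30 d = 39,996 Wh = 40 kWh
electric oven: 3970 W × 6.86 h × 30 d = 817,026 Wh = 817 kWh
Total energy = 181.9 + 5.124 + 26.59 + 40 + 817 = 1,071 kWh
Cost = 1,071 kWh × $0.296 = $316.92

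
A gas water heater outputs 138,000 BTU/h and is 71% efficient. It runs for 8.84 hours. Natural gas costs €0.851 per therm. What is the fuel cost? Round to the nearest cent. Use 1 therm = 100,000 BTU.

Heat delivered = 138,000 BTU/h × 8.84 h = 1,219,920 BTU
Gas input = 1,219,920 / 0.71 = 1,718,197 BTU
= 1,718,197 / 100,000 = 17.18 therm
Cost = 17.18 × €0.851/therm = €14.62

€14.62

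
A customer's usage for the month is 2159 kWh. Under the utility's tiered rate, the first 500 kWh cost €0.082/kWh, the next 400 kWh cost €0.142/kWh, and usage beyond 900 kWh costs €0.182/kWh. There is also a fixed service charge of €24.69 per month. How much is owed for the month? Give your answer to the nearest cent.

First 500 kWh × €0.082 = €41.00
Next 400 kWh × €0.142 = €56.80
Remaining 1259 kWh × €0.182 = €229.14
Energy charge = €326.94; + service €24.69 = €351.63

€351.63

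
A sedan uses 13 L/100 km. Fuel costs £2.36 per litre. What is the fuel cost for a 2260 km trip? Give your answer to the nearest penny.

Fuel = 13 L/100 km × 2260 km / 100 = 293.8 L
Cost = 293.8 L × £2.36/L = £693.37

£693.37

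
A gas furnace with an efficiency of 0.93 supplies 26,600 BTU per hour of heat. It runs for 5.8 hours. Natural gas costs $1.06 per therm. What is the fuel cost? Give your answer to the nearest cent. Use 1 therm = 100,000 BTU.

Heat delivered = 26,600 BTU/h × 5.8 h = 154,280 BTU
Gas input = 154,280 / 0.93 = 165,892 BTU
= 165,892 / 100,000 = 1.659 therm
Cost = 1.659 × $1.06/therm = $1.76

$1.76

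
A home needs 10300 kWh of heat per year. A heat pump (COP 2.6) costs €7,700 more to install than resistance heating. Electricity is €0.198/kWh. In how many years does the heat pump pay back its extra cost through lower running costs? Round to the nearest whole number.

6 years

Resistance: 10300 kWh × €0.198 = €2,039.40/yr
Heat pump: 10300 / 2.6 = 3962 kWh in → × €0.198 = €784.38/yr
Annual savings = €1,255.02
Payback = €7,700 / €1,255.02 = 6.14 years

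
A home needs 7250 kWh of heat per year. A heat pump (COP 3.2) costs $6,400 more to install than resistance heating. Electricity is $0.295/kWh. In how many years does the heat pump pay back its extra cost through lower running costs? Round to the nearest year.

4 years

Resistance: 7250 kWh × $0.295 = $2,138.75/yr
Heat pump: 7250 / 3.2 = 2266 kWh in → × $0.295 = $668.36/yr
Annual savings = $1,470.39
Payback = $6,400 / $1,470.39 = 4.35 years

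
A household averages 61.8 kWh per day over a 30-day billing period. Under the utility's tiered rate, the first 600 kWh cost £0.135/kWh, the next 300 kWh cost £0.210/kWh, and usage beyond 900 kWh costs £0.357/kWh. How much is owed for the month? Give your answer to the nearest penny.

Usage = 61.8 kWh/day × 30 days = 1854 kWh
First 600 kWh × £0.135 = £81.00
Next 300 kWh × £0.210 = £63.00
Remaining 954 kWh × £0.357 = £340.58
Total = £484.58

£484.58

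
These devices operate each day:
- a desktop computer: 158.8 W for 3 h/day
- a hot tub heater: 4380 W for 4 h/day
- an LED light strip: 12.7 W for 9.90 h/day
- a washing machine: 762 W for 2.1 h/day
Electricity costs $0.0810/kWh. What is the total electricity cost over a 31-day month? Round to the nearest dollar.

desktop computer: 158.8 W × 3 h × 31 d = 14,768 Wh = 14.77 kWh
hot tub heater: 4380 W × 4 h × 31 d = 543,120 Wh = 543.1 kWh
LED light strip: 12.7 W × 9.90 h × 31 d = 3,898 Wh = 3.898 kWh
washing machine: 762 W × 2.1 h × 31 d = 49,606 Wh = 49.61 kWh
Total energy = 14.77 + 543.1 + 3.898 + 49.61 = 611.4 kWh
Cost = 611.4 kWh × $0.0810 = $49.52 ≈ $50

$50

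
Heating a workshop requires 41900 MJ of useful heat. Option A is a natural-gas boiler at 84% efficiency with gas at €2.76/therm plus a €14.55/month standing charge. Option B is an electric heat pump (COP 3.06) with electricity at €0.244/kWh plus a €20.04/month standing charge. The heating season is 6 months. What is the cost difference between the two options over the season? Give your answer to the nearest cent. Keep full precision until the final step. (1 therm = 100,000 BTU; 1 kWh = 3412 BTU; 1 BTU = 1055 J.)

€343.85

Heat load = 41900 MJ = 41,900,000,000 J / 1055 = 39,715,640 BTU
Gas: input = 39,715,640 / 0.84 = 47,280,524 BTU = 472.8 therm → 472.8 × €2.76 = €1,304.94; + 6 × €14.55 standing = €1,392.24
Heat pump: 39,715,640 BTU / 3412 = 11,640 kWh heat; / 3.06 = 3,804 kWh in → × €0.244 = €928.16; + 6 × €20.04 standing = €1,048.40
Difference = |€1,392.24 − €1,048.40| = €343.85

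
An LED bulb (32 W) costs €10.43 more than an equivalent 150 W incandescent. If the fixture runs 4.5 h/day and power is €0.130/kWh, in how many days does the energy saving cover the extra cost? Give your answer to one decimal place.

Power saved = 150 − 32 = 118 W
Daily energy saved = 118 W × 4.5 h = 531 Wh = 0.531 kWh
Daily savings = 0.531 × €0.130 = €0.0690
Payback = €10.43 / €0.0690 per day = 151.1 days

151.1 days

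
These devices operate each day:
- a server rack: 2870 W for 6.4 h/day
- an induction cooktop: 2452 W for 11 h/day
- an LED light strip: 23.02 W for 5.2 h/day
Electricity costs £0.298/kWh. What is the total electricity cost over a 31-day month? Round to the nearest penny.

£419.96

server rack: 2870 W × 6.4 h × 31 d = 569,408 Wh = 569.4 kWh
induction cooktop: 2452 W × 11 h × 31 d = 836,132 Wh = 836.1 kWh
LED light strip: 23.02 W × 5.2 h × 31 d = 3,711 Wh = 3.711 kWh
Total energy = 569.4 + 836.1 + 3.711 = 1,409 kWh
Cost = 1,409 kWh × £0.298 = £419.96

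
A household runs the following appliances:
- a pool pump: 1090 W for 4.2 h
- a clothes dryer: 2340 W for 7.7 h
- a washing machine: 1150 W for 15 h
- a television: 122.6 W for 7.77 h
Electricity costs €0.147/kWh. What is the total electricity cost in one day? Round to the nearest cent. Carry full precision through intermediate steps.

pool pump: 1090 W × 4.2 h = 4,578 Wh = 4.578 kWh
clothes dryer: 2340 W × 7.7 h = 18,018 Wh = 18.02 kWh
washing machine: 1150 W × 15 h = 17,250 Wh = 17.25 kWh
television: 122.6 W × 7.77 h = 953 Wh = 0.9526 kWh
Total energy = 4.578 + 18.02 + 17.25 + 0.9526 = 40.8 kWh
Cost = 40.8 kWh × €0.147 = €6.00

€6.00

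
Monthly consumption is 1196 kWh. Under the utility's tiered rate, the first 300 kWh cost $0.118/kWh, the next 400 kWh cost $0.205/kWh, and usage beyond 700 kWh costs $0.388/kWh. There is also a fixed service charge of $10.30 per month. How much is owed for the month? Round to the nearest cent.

First 300 kWh × $0.118 = $35.40
Next 400 kWh × $0.205 = $82.00
Remaining 496 kWh × $0.388 = $192.45
Energy charge = $309.85; + service $10.30 = $320.15

$320.15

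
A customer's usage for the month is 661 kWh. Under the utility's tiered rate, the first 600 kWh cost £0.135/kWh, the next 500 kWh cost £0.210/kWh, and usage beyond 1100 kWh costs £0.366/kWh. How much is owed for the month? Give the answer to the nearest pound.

£94

First 600 kWh × £0.135 = £81.00
Next 61 kWh × £0.210 = £12.81
Remaining tier: 0 kWh (not reached)
Total = £93.81 ≈ £94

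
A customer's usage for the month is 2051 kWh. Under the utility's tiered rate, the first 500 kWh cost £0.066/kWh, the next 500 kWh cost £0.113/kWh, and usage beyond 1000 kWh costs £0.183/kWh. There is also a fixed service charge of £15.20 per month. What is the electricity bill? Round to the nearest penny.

£297.03

First 500 kWh × £0.066 = £33.00
Next 500 kWh × £0.113 = £56.50
Remaining 1051 kWh × £0.183 = £192.33
Energy charge = £281.83; + service £15.20 = £297.03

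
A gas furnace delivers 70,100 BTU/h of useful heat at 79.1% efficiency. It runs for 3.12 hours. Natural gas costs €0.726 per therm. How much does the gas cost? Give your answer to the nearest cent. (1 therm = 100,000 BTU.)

€2.01

Heat delivered = 70,100 BTU/h × 3.12 h = 218,712 BTU
Gas input = 218,712 / 0.791 = 276,501 BTU
= 276,501 / 100,000 = 2.765 therm
Cost = 2.765 × €0.726/therm = €2.01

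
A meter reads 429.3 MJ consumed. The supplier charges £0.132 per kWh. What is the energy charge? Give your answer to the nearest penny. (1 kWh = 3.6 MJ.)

429.3 MJ × (0.27778 kWh/MJ) = 119.3 kWh
Cost = 119.3 kWh × £0.132/kWh = £15.74

£15.74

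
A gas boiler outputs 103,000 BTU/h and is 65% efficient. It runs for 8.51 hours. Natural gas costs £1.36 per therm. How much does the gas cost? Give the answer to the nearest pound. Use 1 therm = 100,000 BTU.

Heat delivered = 103,000 BTU/h × 8.51 h = 876,530 BTU
Gas input = 876,530 / 0.65 = 1,348,508 BTU
= 1,348,508 / 100,000 = 13.49 therm
Cost = 13.49 × £1.36/therm = £18.34 ≈ £18

£18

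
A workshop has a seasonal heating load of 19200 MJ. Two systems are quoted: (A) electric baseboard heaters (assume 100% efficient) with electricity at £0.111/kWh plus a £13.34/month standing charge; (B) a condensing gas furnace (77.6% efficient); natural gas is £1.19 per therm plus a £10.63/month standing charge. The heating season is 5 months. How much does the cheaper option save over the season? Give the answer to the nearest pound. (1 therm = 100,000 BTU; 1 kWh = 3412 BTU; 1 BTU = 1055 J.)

Heat load = 19200 MJ = 19,200,000,000 J / 1055 = 18,199,052 BTU
Gas: input = 18,199,052 / 0.776 = 23,452,387 BTU = 234.5 therm → 234.5 × £1.19 = £279.08; + 5 × £10.63 standing = £332.23
Electric: 18,199,052 BTU / 3412 = 5,334 kWh → × £0.111 = £592.06; + 5 × £13.34 standing = £658.76
Difference = |£332.23 − £658.76| = £326.52 ≈ £327

£327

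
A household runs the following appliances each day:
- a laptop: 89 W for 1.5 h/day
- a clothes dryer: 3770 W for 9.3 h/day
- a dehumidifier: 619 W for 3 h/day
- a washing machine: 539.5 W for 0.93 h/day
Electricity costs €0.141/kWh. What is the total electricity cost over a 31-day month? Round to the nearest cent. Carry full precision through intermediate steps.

€164.15

laptop: 89 W × 1.5 h × 31 d = 4,138 Wh = 4.138 kWh
clothes dryer: 3770 W × 9.3 h × 31 d = 1,086,891 Wh = 1,087 kWh
dehumidifier: 619 W × 3 h × 31 d = 57,567 Wh = 57.57 kWh
washing machine: 539.5 W × 0.93 h × 31 d = 15,554 Wh = 15.55 kWh
Total energy = 4.138 + 1,087 + 57.57 + 15.55 = 1,164 kWh
Cost = 1,164 kWh × €0.141 = €164.15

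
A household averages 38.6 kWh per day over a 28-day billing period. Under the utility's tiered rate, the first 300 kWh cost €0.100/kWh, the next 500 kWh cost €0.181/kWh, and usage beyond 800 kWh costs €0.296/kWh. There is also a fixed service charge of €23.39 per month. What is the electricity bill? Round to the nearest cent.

€227.01

Usage = 38.6 kWh/day × 28 days = 1080.8 kWh
First 300 kWh × €0.100 = €30.00
Next 500 kWh × €0.181 = €90.50
Remaining 280.8 kWh × €0.296 = €83.12
Energy charge = €203.62; + service €23.39 = €227.01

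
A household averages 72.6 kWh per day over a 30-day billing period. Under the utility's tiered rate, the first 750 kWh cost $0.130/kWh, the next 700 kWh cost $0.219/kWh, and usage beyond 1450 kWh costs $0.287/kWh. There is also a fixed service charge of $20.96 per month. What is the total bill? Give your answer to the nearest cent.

Usage = 72.6 kWh/day × 30 days = 2178 kWh
First 750 kWh × $0.130 = $97.50
Next 700 kWh × $0.219 = $153.30
Remaining 728 kWh × $0.287 = $208.94
Energy charge = $459.74; + service $20.96 = $480.70

$480.70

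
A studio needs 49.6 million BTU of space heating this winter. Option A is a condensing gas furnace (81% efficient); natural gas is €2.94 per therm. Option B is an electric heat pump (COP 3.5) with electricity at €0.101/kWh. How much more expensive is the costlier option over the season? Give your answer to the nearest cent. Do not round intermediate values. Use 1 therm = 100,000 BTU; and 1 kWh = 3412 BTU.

Heat load = 49.6 × 10⁶ BTU = 49,600,000 BTU
Gas: input = 49,600,000 / 0.81 = 61,234,568 BTU = 612.3 therm → 612.3 × €2.94 = €1,800.30
Heat pump: 49,600,000 BTU / 3412 = 14,540 kWh heat; / 3.5 = 4,153 kWh in → × €0.101 = €419.49
Difference = |€1,800.30 − €419.49| = €1,380.80

€1380.80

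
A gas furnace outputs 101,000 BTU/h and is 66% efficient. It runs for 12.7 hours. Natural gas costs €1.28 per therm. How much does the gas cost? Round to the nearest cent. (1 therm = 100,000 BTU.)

Heat delivered = 101,000 BTU/h × 12.7 h = 1,282,700 BTU
Gas input = 1,282,700 / 0.66 = 1,943,485 BTU
= 1,943,485 / 100,000 = 19.43 therm
Cost = 19.43 × €1.28/therm = €24.88

€24.88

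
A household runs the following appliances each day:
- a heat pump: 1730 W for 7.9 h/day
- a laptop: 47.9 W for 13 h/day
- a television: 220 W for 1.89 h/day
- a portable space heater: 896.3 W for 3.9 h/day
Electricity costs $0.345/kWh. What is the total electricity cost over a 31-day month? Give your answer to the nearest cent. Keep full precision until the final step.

heat pump: 1730 W × 7.9 h × 31 d = 423,677 Wh = 423.7 kWh
laptop: 47.9 W × 13 h × 31 d = 19,304 Wh = 19.3 kWh
television: 220 W × 1.89 h × 31 d = 12,890 Wh = 12.89 kWh
portable space heater: 896.3 W × 3.9 h × 31 d = 108,363 Wh = 108.4 kWh
Total energy = 423.7 + 19.3 + 12.89 + 108.4 = 564.2 kWh
Cost = 564.2 kWh × $0.345 = $194.66

$194.66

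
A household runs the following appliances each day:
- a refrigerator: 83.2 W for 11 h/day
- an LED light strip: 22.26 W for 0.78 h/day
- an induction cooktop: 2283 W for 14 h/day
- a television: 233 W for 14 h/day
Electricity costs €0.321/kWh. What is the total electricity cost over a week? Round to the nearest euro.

refrigerator: 83.2 W × 11 h × 7 d = 6,406 Wh = 6.406 kWh
LED light strip: 22.26 W × 0.78 h × 7 d = 122 Wh = 0.1215 kWh
induction cooktop: 2283 W × 14 h × 7 d = 223,734 Wh = 223.7 kWh
television: 233 W × 14 h × 7 d = 22,834 Wh = 22.83 kWh
Total energy = 6.406 + 0.1215 + 223.7 + 22.83 = 253.1 kWh
Cost = 253.1 kWh × €0.321 = €81.24 ≈ €81

€81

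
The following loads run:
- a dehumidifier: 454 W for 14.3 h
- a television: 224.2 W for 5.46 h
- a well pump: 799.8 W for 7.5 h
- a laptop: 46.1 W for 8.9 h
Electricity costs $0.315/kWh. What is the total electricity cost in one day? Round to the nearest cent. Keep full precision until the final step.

dehumidifier: 454 W × 14.3 h = 6,492 Wh = 6.492 kWh
television: 224.2 W × 5.46 h = 1,224 Wh = 1.224 kWh
well pump: 799.8 W × 7.5 h = 5,998 Wh = 5.998 kWh
laptop: 46.1 W × 8.9 h = 410 Wh = 0.4103 kWh
Total energy = 6.492 + 1.224 + 5.998 + 0.4103 = 14.13 kWh
Cost = 14.13 kWh × $0.315 = $4.45

$4.45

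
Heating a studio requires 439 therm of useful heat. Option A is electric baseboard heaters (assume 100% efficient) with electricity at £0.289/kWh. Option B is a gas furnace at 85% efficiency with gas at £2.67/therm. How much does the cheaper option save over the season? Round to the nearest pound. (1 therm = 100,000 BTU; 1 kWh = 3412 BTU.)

Heat load = 439 therm × 100,000 = 43,900,000 BTU
Gas: input = 43,900,000 / 0.85 = 51,647,059 BTU = 516.5 therm → 516.5 × £2.67 = £1,378.98
Electric: 43,900,000 BTU / 3412 = 12,870 kWh → × £0.289 = £3,718.38
Difference = |£1,378.98 − £3,718.38| = £2,339.40 ≈ £2339

£2339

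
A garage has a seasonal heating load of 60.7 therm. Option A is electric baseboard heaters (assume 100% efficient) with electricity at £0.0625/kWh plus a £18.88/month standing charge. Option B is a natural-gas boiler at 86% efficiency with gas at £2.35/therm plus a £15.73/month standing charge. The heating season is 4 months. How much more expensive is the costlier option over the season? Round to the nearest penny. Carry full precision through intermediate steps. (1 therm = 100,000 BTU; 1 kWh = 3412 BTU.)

Heat load = 60.7 therm × 100,000 = 6,070,000 BTU
Gas: input = 6,070,000 / 0.86 = 7,058,140 BTU = 70.58 therm → 70.58 × £2.35 = £165.87; + 4 × £15.73 standing = £228.79
Electric: 6,070,000 BTU / 3412 = 1,779 kWh → × £0.0625 = £111.19; + 4 × £18.88 standing = £186.71
Difference = |£228.79 − £186.71| = £42.08

£42.08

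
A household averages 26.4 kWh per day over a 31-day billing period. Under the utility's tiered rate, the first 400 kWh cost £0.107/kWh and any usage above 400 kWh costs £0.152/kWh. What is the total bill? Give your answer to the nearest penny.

£106.40

Usage = 26.4 kWh/day × 31 days = 818.4 kWh
First 400 kWh × £0.107 = £42.80
Remaining 418.4 kWh × £0.152 = £63.60
Total = £106.40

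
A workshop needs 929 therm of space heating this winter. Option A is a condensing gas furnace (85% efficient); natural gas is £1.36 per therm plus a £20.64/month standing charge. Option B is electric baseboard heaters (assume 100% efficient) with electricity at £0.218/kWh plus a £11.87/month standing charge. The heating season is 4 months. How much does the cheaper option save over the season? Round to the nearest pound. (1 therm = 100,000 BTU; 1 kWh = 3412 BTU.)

Heat load = 929 therm × 100,000 = 92,900,000 BTU
Gas: input = 92,900,000 / 0.85 = 109,294,118 BTU = 1,093 therm → 1,093 × £1.36 = £1,486.40; + 4 × £20.64 standing = £1,568.96
Electric: 92,900,000 BTU / 3412 = 27,230 kWh → × £0.218 = £5,935.58; + 4 × £11.87 standing = £5,983.06
Difference = |£1,568.96 − £5,983.06| = £4,414.10 ≈ £4414

£4414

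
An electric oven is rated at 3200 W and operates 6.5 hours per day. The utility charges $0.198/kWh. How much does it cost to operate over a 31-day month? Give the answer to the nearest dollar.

$128

Energy = 3200 W × 6.5 h/day × 31 days = 644,800 Wh = 644.8 kWh
Cost = 644.8 kWh × $0.198/kWh = $127.67 ≈ $128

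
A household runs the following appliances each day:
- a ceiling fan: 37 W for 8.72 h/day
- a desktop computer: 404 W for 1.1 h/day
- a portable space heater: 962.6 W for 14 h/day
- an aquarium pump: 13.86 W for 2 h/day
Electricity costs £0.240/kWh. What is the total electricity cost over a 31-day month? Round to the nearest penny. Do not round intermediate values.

ceiling fan: 37 W × 8.72 h × 31 d = 10,002 Wh = 10 kWh
desktop computer: 404 W × 1.1 h × 31 d = 13,776 Wh = 13.78 kWh
portable space heater: 962.6 W × 14 h × 31 d = 417,768 Wh = 417.8 kWh
aquarium pump: 13.86 W × 2 h × 31 d = 859 Wh = 0.8593 kWh
Total energy = 10 + 13.78 + 417.8 + 0.8593 = 442.4 kWh
Cost = 442.4 kWh × £0.240 = £106.18

£106.18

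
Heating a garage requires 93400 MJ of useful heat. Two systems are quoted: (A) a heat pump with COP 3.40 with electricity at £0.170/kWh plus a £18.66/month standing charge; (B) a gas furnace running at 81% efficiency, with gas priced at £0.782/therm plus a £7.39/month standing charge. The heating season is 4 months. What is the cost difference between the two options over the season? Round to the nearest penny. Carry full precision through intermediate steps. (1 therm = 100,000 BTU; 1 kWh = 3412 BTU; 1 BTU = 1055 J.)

£487.72

Heat load = 93400 MJ = 93,400,000,000 J / 1055 = 88,530,806 BTU
Gas: input = 88,530,806 / 0.81 = 109,297,291 BTU = 1,093 therm → 1,093 × £0.782 = £854.70; + 4 × £7.39 standing = £884.26
Heat pump: 88,530,806 BTU / 3412 = 25,950 kWh heat; / 3.40 = 7,631 kWh in → × £0.170 = £1,297.34; + 4 × £18.66 standing = £1,371.98
Difference = |£884.26 − £1,371.98| = £487.72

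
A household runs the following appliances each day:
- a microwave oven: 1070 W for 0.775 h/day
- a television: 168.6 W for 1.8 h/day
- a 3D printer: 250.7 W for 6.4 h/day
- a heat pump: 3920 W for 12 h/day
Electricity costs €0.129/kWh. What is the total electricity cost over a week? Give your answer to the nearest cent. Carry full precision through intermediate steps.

€44.95

microwave oven: 1070 W × 0.775 h × 7 d = 5,805 Wh = 5.805 kWh
television: 168.6 W × 1.8 h × 7 d = 2,124 Wh = 2.124 kWh
3D printer: 250.7 W × 6.4 h × 7 d = 11,231 Wh = 11.23 kWh
heat pump: 3920 W × 12 h × 7 d = 329,280 Wh = 329.3 kWh
Total energy = 5.805 + 2.124 + 11.23 + 329.3 = 348.4 kWh
Cost = 348.4 kWh × €0.129 = €44.95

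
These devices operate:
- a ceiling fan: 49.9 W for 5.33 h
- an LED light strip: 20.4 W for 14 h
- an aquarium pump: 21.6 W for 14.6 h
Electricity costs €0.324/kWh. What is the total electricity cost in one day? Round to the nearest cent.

ceiling fan: 49.9 W × 5.33 h = 266 Wh = 0.266 kWh
LED light strip: 20.4 W × 14 h = 286 Wh = 0.2856 kWh
aquarium pump: 21.6 W × 14.6 h = 315 Wh = 0.3154 kWh
Total energy = 0.266 + 0.2856 + 0.3154 = 0.8669 kWh
Cost = 0.8669 kWh × €0.324 = €0.28

€0.28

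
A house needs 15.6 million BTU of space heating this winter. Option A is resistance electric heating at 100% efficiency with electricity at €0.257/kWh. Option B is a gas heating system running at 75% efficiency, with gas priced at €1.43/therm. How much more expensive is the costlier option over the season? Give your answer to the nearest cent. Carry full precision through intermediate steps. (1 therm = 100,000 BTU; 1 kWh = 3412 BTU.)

Heat load = 15.6 × 10⁶ BTU = 15,600,000 BTU
Gas: input = 15,600,000 / 0.75 = 20,800,000 BTU = 208 therm → 208 × €1.43 = €297.44
Electric: 15,600,000 BTU / 3412 = 4,572 kWh → × €0.257 = €1,175.03
Difference = |€297.44 − €1,175.03| = €877.59

€877.59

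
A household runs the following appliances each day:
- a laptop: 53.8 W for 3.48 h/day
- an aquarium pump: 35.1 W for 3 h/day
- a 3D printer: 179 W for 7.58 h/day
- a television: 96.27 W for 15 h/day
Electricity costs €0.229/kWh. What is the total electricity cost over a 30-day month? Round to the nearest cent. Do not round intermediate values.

laptop: 53.8 W × 3.48 h × 30 d = 5,617 Wh = 5.617 kWh
aquarium pump: 35.1 W × 3 h × 30 d = 3,159 Wh = 3.159 kWh
3D printer: 179 W × 7.58 h × 30 d = 40,705 Wh = 40.7 kWh
television: 96.27 W × 15 h × 30 d = 43,322 Wh = 43.32 kWh
Total energy = 5.617 + 3.159 + 40.7 + 43.32 = 92.8 kWh
Cost = 92.8 kWh × €0.229 = €21.25

€21.25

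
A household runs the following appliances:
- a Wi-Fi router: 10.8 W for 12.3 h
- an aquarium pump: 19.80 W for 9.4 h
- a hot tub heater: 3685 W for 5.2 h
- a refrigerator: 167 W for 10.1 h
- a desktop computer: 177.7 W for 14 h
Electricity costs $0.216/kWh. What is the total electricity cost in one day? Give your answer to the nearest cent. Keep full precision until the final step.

$5.11

Wi-Fi router: 10.8 W × 12.3 h = 133 Wh = 0.1328 kWh
aquarium pump: 19.80 W × 9.4 h = 186 Wh = 0.1861 kWh
hot tub heater: 3685 W × 5.2 h = 19,162 Wh = 19.16 kWh
refrigerator: 167 W × 10.1 h = 1,687 Wh = 1.687 kWh
desktop computer: 177.7 W × 14 h = 2,488 Wh = 2.488 kWh
Total energy = 0.1328 + 0.1861 + 19.16 + 1.687 + 2.488 = 23.66 kWh
Cost = 23.66 kWh × $0.216 = $5.11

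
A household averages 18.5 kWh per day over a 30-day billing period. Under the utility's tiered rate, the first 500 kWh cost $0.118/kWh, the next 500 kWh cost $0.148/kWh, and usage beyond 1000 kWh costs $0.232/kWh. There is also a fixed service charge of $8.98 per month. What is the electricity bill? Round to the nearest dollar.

$76

Usage = 18.5 kWh/day × 30 days = 555 kWh
First 500 kWh × $0.118 = $59.00
Next 55 kWh × $0.148 = $8.14
Remaining tier: 0 kWh (not reached)
Energy charge = $67.14; + service $8.98 = $76.12 ≈ $76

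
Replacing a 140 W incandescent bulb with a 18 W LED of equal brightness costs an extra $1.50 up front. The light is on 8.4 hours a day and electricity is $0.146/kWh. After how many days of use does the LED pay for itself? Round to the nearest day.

Power saved = 140 − 18 = 122 W
Daily energy saved = 122 W × 8.4 h = 1025 Wh = 1.0248 kWh
Daily savings = 1.0248 × $0.146 = $0.1496
Payback = $1.50 / $0.1496 per day = 10.03 days

10 days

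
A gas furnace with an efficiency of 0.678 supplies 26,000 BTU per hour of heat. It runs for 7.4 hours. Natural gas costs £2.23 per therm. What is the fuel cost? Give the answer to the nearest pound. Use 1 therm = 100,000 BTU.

Heat delivered = 26,000 BTU/h × 7.4 h = 192,400 BTU
Gas input = 192,400 / 0.678 = 283,776 BTU
= 283,776 / 100,000 = 2.838 therm
Cost = 2.838 × £2.23/therm = £6.33 ≈ £6

£6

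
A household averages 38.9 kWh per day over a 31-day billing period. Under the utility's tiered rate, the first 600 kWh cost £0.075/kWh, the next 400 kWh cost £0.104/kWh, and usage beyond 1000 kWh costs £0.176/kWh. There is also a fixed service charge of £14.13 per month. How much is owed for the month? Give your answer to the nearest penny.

Usage = 38.9 kWh/day × 31 days = 1205.9 kWh
First 600 kWh × £0.075 = £45.00
Next 400 kWh × £0.104 = £41.60
Remaining 205.9 kWh × £0.176 = £36.24
Energy charge = £122.84; + service £14.13 = £136.97

£136.97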